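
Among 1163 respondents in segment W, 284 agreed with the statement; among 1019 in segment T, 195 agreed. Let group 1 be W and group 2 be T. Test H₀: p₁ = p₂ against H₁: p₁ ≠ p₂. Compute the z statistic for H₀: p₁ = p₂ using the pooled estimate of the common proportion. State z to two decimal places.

z = 2.97

p̂₁ = 284/1163 ≈ 0.2442, p̂₂ = 195/1019 ≈ 0.1914.
Pooled p̂ = (284+195)/(1163+1019) = 479/2182 = 0.2195.
SE = √(0.171333 × 0.0018412) = 0.0178.
z = (0.2442 − 0.1914)/0.0178 = 0.0528/0.0178 = 2.97.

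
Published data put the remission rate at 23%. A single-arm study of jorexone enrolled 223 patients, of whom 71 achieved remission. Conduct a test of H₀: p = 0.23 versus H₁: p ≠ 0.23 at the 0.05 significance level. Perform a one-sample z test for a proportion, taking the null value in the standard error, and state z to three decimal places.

z = 3.136

p̂ = 71/223 = 0.318386.
Under H₀, SE = √(0.23·0.77/223) = √(0.00079417) = 0.028181.
z = (0.318386 − 0.23)/0.028181 = 0.088386/0.028181 = 3.136.
Two-sided p-value ≈ 2·Φ(−3.136) = 0.0017. With α = 0.05, reject H₀.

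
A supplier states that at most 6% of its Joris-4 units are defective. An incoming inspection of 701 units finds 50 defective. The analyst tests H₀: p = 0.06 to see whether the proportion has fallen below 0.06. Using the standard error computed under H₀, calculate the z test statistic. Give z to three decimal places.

p̂ = 50/701 ≈ 0.07133.
Under H₀, SE = √(0.06·0.94/701) = √(8.04565e-05) = 0.00897.
z = (0.07133 − 0.06)/0.00897 = 0.01133/0.00897 = 1.263.
p-value = P(Z < 1.263) ≈ 0.8967.

z = 1.263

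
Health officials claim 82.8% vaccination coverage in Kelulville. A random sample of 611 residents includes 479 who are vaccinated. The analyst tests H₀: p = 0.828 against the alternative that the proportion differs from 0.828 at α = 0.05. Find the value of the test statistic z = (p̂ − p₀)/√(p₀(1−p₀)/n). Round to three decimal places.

p̂ = 479/611 ≈ 0.783961.
Under H₀, SE = √(0.828·0.172/611) = √(0.000233087) = 0.015267.
z = (0.783961 − 0.828)/0.015267 = -0.044039/0.015267 = -2.885.
Two-sided p-value ≈ 2·Φ(−2.885) = 0.0039, so at α = 0.05 we reject H₀.

z = -2.885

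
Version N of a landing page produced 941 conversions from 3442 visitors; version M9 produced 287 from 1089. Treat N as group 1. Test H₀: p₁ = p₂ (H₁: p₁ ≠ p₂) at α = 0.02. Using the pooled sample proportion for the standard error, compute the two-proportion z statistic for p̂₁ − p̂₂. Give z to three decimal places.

p̂₁ = 941/3442 = 0.273388, p̂₂ = 287/1089 = 0.263545.
Pooled p̂ = (941+287)/(3442+1089) = 1228/4531 = 0.271022.
SE = √(p̂(1−p̂)(1/n₁+1/n₂)) = √(0.271022·0.728978·0.0012088) = √(0.000238822) = 0.015454.
z = (0.273388 − 0.263545)/0.015454 = 0.009843/0.015454 = 0.637.
p-value = 2·P(Z > 0.637) ≈ 0.5242; since p > α = 0.02, fail to reject H₀.

z = 0.637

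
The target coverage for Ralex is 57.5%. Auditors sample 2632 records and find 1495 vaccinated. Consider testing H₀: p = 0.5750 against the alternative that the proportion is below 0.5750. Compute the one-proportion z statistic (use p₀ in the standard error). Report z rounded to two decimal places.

z = -0.73

p̂ = 1495/2632 ≈ 0.5680.
Under H₀, SE = √(0.575·0.425/2632) = √(9.28476e-05) = 0.0096.
z = (0.5680 − 0.575)/0.0096 = -0.0070/0.0096 = -0.73.
p-value = P(Z < -0.726) ≈ 0.2341.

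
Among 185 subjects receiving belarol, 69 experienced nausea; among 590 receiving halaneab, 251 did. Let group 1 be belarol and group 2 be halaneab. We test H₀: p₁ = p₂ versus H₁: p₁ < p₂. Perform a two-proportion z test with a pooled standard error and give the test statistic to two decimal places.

z = -1.26

p̂₁ = 69/185 = 0.3730, p̂₂ = 251/590 = 0.4254.
Pooled p̂ = (69+251)/(185+590) = 320/775 = 0.4129.
SE = √(p̂(1−p̂)(1/n₁+1/n₂)) = √(0.4129·0.5871·0.00710032) = √(0.00172122) = 0.0415.
z = (0.3730 − 0.4254)/0.0415 = -0.0524/0.0415 = -1.26.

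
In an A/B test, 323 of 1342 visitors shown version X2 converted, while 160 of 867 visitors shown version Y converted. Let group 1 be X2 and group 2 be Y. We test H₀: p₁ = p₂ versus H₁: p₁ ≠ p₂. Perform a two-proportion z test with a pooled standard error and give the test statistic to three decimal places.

p̂₁ = 323/1342 = 0.240686, p̂₂ = 160/867 = 0.184544.
Pooled p̂ = (323+160)/(1342+867) = 483/2209 = 0.218651.
SE = √(p̂(1−p̂)(1/n₁+1/n₂)) = √(0.218651·0.781349·0.00189856) = √(0.000324355) = 0.018010.
z = (0.240686 − 0.184544)/0.018010 = 0.056142/0.018010 = 3.117.
Two-sided p-value ≈ 2·Φ(−3.117) = 0.0018.

z = 3.117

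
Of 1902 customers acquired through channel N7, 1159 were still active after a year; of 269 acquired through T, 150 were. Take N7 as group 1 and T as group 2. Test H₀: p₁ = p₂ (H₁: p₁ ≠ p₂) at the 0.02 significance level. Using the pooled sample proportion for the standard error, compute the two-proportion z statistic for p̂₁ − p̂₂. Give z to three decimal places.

p̂₁ = 1159/1902 ≈ 0.60936, p̂₂ = 150/269 ≈ 0.55762.
Pooled p̂ = (1159+150)/(1902+269) = 1309/2171 = 0.60295.
SE = √(0.239402 × 0.00424323) = 0.03187.
z = (0.60936 − 0.55762)/0.03187 = 0.05174/0.03187 = 1.623.
p-value = 2·P(Z > 1.623) ≈ 0.1045, so at α = 0.02 we fail to reject H₀.

z = 1.623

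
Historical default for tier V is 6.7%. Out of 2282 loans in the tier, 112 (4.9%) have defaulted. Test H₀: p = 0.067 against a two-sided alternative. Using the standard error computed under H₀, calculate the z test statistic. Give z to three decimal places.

z = -3.424

p̂ = 112/2282 = 0.049080.
Standard error under H₀: √(0.067×0.933/2282) = 0.005234.
z = (0.049080 − 0.067)/0.005234 = -0.017920/0.005234 = -3.424.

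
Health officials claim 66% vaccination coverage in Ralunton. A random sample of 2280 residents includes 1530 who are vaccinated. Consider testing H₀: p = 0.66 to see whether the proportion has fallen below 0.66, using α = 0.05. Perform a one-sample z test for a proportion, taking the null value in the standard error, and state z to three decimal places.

p̂ = 1530/2280 ≈ 0.67105.
Standard error under H₀: √(0.66×0.34/2280) = 0.00992.
z = (0.67105 − 0.66)/0.00992 = 0.01105/0.00992 = 1.114.
p-value = P(Z < 1.114) ≈ 0.8674. With α = 0.05, fail to reject H₀.

z = 1.114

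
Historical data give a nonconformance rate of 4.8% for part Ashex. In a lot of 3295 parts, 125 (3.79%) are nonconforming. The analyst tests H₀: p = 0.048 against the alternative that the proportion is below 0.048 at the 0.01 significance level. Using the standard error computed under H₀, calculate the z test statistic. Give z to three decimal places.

p̂ = 125/3295 = 0.037936.
SE = √(p₀(1−p₀)/n) = √(0.045696/3295) = 0.003724.
z = (0.037936 − 0.048)/0.003724 = -0.010064/0.003724 = -2.702.
p-value = P(Z < -2.702) ≈ 0.0034; since p < α = 0.01, reject H₀.

z = -2.702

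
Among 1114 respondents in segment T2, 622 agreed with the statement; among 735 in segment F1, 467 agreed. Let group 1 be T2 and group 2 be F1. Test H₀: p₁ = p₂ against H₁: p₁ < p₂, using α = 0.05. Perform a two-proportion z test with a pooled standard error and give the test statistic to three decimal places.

p̂₁ = 622/1114 = 0.55835, p̂₂ = 467/735 = 0.63537.
Pooled p̂ = (622+467)/(1114+735) = 1089/1849 = 0.58897.
SE = √(0.242085 × 0.00225821) = 0.02338.
z = (0.55835 − 0.63537)/0.02338 = -0.07702/0.02338 = -3.294.
p-value = P(Z < -3.294) ≈ 0.0005, so at α = 0.05 we reject H₀.

z = -3.294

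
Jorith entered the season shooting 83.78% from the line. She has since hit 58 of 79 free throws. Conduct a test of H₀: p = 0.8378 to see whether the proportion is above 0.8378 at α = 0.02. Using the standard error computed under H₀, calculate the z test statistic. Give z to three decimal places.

p̂ = 58/79 ≈ 0.734177.
SE = √(p₀(1−p₀)/n) = √(0.13589/79) = 0.041475.
z = (0.734177 − 0.8378)/0.041475 = -0.103623/0.041475 = -2.498.
p-value = P(Z > -2.498) ≈ 0.9938. With α = 0.02, fail to reject H₀.

z = -2.498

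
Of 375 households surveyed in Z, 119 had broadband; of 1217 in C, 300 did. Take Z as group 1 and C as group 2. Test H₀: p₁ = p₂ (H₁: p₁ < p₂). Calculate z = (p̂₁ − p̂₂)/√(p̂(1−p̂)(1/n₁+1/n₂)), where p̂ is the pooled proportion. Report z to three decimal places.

z = 2.723

p̂₁ = 119/375 = 0.31733, p̂₂ = 300/1217 = 0.24651.
Pooled p̂ = (119+300)/(375+1217) = 419/1592 = 0.26319.
SE = √(0.193921 × 0.00348836) = 0.02601.
z = (0.31733 − 0.24651)/0.02601 = 0.07082/0.02601 = 2.723.
p-value = P(Z < 2.723) ≈ 0.9968.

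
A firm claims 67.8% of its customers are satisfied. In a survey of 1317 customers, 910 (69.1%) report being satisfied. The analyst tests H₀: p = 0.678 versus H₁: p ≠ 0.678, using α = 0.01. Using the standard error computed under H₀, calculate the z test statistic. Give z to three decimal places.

p̂ = 910/1317 = 0.690964.
Standard error under H₀: √(0.678×0.322/1317) = 0.012875.
z = (0.690964 − 0.678)/0.012875 = 0.012964/0.012875 = 1.007.
p-value = 2·P(Z > 1.007) ≈ 0.3140; since p > α = 0.01, fail to reject H₀.

z = 1.007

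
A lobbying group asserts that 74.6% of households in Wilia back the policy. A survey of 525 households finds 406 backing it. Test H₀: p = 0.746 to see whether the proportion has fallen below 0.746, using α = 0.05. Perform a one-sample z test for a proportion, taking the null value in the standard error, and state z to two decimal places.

p̂ = 406/525 ≈ 0.7733.
SE = √(p₀(1−p₀)/n) = √(0.18948/525) = 0.0190.
z = (0.7733 − 0.746)/0.0190 = 0.0273/0.0190 = 1.44.
p-value = P(Z < 1.439) ≈ 0.9249, so at α = 0.05 we fail to reject H₀.

z = 1.44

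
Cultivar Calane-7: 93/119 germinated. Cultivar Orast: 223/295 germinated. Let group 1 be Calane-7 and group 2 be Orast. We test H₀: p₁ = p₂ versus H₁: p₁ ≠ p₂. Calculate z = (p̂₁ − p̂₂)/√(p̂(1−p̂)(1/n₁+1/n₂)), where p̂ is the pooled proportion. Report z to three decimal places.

p̂₁ = 93/119 ≈ 0.78151, p̂₂ = 223/295 ≈ 0.75593.
Pooled p̂ = (93+223)/(119+295) = 316/414 = 0.76329.
SE = √(0.180681 × 0.0117932) = 0.04616.
z = (0.78151 − 0.75593)/0.04616 = 0.02558/0.04616 = 0.554.

z = 0.554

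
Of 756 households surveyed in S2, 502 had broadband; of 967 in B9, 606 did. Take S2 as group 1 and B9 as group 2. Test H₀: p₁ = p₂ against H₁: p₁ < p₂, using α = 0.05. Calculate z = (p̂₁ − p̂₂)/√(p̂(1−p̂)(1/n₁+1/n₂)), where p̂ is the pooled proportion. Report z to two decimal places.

z = 1.61

p̂₁ = 502/756 ≈ 0.66402, p̂₂ = 606/967 ≈ 0.62668.
Pooled p̂ = (502+606)/(756+967) = 1108/1723 = 0.64306.
SE = √(p̂(1−p̂)(1/n₁+1/n₂)) = √(0.64306·0.35694·0.00235688) = √(0.00054098) = 0.02326.
z = (0.66402 − 0.62668)/0.02326 = 0.03734/0.02326 = 1.61.
p-value = P(Z < 1.605) ≈ 0.9458. With α = 0.05, fail to reject H₀.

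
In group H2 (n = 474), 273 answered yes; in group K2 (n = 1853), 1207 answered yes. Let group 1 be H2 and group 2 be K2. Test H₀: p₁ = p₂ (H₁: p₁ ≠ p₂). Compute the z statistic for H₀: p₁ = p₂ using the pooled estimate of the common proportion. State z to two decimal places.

z = -3.05

p̂₁ = 273/474 ≈ 0.57595, p̂₂ = 1207/1853 ≈ 0.65138.
Pooled p̂ = (273+1207)/(474+1853) = 1480/2327 = 0.63601.
SE = √(0.231501 × 0.00264937) = 0.02477.
z = (0.57595 − 0.65138)/0.02477 = -0.07543/0.02477 = -3.05.
Two-sided p-value ≈ 2·Φ(−3.046) = 0.0023.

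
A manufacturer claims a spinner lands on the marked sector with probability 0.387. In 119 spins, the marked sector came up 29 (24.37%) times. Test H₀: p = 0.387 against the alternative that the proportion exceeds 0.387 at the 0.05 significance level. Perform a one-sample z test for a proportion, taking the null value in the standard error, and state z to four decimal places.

z = -3.2095

p̂ = 29/119 ≈ 0.243697.
Standard error under H₀: √(0.387×0.613/119) = 0.044649.
z = (0.243697 − 0.387)/0.044649 = -0.143303/0.044649 = -3.2095.
p-value = P(Z > -3.210) ≈ 0.9993, so at α = 0.05 we fail to reject H₀.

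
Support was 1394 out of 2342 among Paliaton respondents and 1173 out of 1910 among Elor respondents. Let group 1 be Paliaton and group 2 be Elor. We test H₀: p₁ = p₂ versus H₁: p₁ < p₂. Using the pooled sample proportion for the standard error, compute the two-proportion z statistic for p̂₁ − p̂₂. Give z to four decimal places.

p̂₁ = 1394/2342 = 0.595218, p̂₂ = 1173/1910 = 0.614136.
Pooled p̂ = (1394+1173)/(2342+1910) = 2567/4252 = 0.603716.
SE = √(p̂(1−p̂)(1/n₁+1/n₂)) = √(0.603716·0.396284·0.000950546) = √(0.000227411) = 0.015080.
z = (0.595218 − 0.614136)/0.015080 = -0.018918/0.015080 = -1.2545.

z = -1.2545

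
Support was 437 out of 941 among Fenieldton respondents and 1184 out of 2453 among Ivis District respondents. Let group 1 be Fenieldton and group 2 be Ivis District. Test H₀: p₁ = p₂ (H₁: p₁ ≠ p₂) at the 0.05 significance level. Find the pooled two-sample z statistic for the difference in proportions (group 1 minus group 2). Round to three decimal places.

z = -0.954

p̂₁ = 437/941 = 0.46440, p̂₂ = 1184/2453 = 0.48267.
Pooled p̂ = (437+1184)/(941+2453) = 1621/3394 = 0.47761.
SE = √(p̂(1−p̂)(1/n₁+1/n₂)) = √(0.47761·0.52239·0.00147036) = √(0.000366854) = 0.01915.
z = (0.46440 − 0.48267)/0.01915 = -0.01827/0.01915 = -0.954.
p-value = 2·P(Z > 0.954) ≈ 0.3400; since p > α = 0.05, fail to reject H₀.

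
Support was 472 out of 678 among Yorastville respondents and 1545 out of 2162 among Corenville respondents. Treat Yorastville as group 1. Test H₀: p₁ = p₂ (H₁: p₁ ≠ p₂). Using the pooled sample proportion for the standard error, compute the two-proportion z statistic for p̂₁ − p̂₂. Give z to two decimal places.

p̂₁ = 472/678 = 0.6962, p̂₂ = 1545/2162 = 0.7146.
Pooled p̂ = (472+1545)/(678+2162) = 2017/2840 = 0.7102.
SE = √(0.205811 × 0.00193746) = 0.0200.
z = (0.6962 − 0.7146)/0.0200 = -0.0184/0.0200 = -0.92.
p-value = 2·P(Z > 0.924) ≈ 0.3555.

z = -0.92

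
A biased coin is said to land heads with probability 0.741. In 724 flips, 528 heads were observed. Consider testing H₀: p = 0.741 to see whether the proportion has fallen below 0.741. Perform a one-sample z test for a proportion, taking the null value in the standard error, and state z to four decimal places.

z = -0.7197

p̂ = 528/724 = 0.729282.
SE = √(p₀(1−p₀)/n) = √(0.19192/724) = 0.016281.
z = (0.729282 − 0.741)/0.016281 = -0.011718/0.016281 = -0.7197.
p-value = P(Z < -0.720) ≈ 0.2358.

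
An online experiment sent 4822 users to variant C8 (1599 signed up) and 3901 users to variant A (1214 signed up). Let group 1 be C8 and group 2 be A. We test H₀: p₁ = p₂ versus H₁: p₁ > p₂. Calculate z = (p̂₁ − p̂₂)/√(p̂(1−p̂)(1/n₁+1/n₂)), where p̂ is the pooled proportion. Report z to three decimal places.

z = 2.027

p̂₁ = 1599/4822 = 0.33161, p̂₂ = 1214/3901 = 0.31120.
Pooled p̂ = (1599+1214)/(4822+3901) = 2813/8723 = 0.32248.
SE = √(p̂(1−p̂)(1/n₁+1/n₂)) = √(0.32248·0.67752·0.000463727) = √(0.000101318) = 0.01007.
z = (0.33161 − 0.31120)/0.01007 = 0.02041/0.01007 = 2.027.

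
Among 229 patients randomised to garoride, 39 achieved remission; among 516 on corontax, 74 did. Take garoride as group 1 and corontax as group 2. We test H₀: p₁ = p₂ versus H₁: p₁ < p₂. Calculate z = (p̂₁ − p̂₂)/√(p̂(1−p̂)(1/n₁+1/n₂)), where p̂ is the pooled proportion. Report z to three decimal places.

z = 0.944

p̂₁ = 39/229 ≈ 0.170306, p̂₂ = 74/516 ≈ 0.143411.
Pooled p̂ = (39+74)/(229+516) = 113/745 = 0.151678.
SE = √(0.128672 × 0.0063048) = 0.028482.
z = (0.170306 − 0.143411)/0.028482 = 0.026895/0.028482 = 0.944.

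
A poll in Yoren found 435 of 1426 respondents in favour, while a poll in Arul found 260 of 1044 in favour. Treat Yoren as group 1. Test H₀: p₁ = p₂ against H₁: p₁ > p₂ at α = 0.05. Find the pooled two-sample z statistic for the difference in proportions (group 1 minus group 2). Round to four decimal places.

p̂₁ = 435/1426 ≈ 0.305049, p̂₂ = 260/1044 ≈ 0.249042.
Pooled p̂ = (435+260)/(1426+1044) = 695/2470 = 0.281377.
SE = √(0.202204 × 0.00165912) = 0.018316.
z = (0.305049 − 0.249042)/0.018316 = 0.056007/0.018316 = 3.0578.
p-value = P(Z > 3.058) ≈ 0.0011. With α = 0.05, reject H₀.

z = 3.0578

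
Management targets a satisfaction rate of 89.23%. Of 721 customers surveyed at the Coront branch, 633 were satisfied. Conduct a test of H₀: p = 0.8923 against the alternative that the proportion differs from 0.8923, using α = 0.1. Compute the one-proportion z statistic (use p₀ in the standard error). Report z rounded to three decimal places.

p̂ = 633/721 = 0.877947.
Standard error under H₀: √(0.8923×0.1077/721) = 0.011545.
z = (0.877947 − 0.8923)/0.011545 = -0.014353/0.011545 = -1.243.
p-value = 2·P(Z > 1.243) ≈ 0.2138; since p > α = 0.1, fail to reject H₀.

z = -1.243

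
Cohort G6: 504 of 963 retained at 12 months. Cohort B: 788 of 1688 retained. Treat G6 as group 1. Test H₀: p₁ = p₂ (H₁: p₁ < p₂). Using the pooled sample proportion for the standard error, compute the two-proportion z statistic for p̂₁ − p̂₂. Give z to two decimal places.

p̂₁ = 504/963 = 0.5234, p̂₂ = 788/1688 = 0.4668.
Pooled p̂ = (504+788)/(963+1688) = 1292/2651 = 0.4874.
SE = √(p̂(1−p̂)(1/n₁+1/n₂)) = √(0.4874·0.5126·0.00163084) = √(0.000407449) = 0.0202.
z = (0.5234 − 0.4668)/0.0202 = 0.0566/0.0202 = 2.80.

z = 2.80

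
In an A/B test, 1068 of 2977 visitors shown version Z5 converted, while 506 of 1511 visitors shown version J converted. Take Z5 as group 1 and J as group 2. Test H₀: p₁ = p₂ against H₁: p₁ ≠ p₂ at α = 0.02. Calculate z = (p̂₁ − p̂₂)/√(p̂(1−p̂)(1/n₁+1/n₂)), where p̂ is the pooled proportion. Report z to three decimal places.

p̂₁ = 1068/2977 ≈ 0.35875, p̂₂ = 506/1511 ≈ 0.33488.
Pooled p̂ = (1068+506)/(2977+1511) = 1574/4488 = 0.35071.
SE = √(p̂(1−p̂)(1/n₁+1/n₂)) = √(0.35071·0.64929·0.000997722) = √(0.000227195) = 0.01507.
z = (0.35875 − 0.33488)/0.01507 = 0.02387/0.01507 = 1.584.
p-value = 2·P(Z > 1.584) ≈ 0.1132, so at α = 0.02 we fail to reject H₀.

z = 1.584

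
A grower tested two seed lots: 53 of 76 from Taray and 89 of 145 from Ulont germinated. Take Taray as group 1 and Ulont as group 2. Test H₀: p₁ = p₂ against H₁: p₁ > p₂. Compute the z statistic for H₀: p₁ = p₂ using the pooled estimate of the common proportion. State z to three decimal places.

z = 1.231

p̂₁ = 53/76 = 0.69737, p̂₂ = 89/145 = 0.61379.
Pooled p̂ = (53+89)/(76+145) = 142/221 = 0.64253.
SE = √(p̂(1−p̂)(1/n₁+1/n₂)) = √(0.64253·0.35747·0.0200544) = √(0.00460619) = 0.06787.
z = (0.69737 − 0.61379)/0.06787 = 0.08358/0.06787 = 1.231.
p-value = P(Z > 1.231) ≈ 0.1091.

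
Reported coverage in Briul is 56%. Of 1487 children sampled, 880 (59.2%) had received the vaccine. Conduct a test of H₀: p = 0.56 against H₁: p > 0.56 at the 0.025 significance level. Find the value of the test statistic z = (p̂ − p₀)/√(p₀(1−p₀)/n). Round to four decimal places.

z = 2.4700

p̂ = 880/1487 = 0.591796.
Standard error under H₀: √(0.56×0.44/1487) = 0.012873.
z = (0.591796 − 0.56)/0.012873 = 0.031796/0.012873 = 2.4700.
p-value = P(Z > 2.470) ≈ 0.0068; since p < α = 0.025, reject H₀.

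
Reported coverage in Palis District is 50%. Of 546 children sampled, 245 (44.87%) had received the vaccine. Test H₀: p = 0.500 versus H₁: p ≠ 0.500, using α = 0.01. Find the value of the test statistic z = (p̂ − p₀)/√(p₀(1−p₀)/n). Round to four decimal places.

z = -2.3966

p̂ = 245/546 ≈ 0.448718.
Under H₀, SE = √(0.5·0.5/546) = √(0.000457875) = 0.021398.
z = (0.448718 − 0.5)/0.021398 = -0.051282/0.021398 = -2.3966.
Two-sided p-value ≈ 2·Φ(−2.397) = 0.0165, so at α = 0.01 we fail to reject H₀.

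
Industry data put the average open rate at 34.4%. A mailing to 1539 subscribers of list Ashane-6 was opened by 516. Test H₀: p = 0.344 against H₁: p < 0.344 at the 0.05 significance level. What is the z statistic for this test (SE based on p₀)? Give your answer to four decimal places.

z = -0.7199

p̂ = 516/1539 ≈ 0.335283.
Standard error under H₀: √(0.344×0.656/1539) = 0.012109.
z = (0.335283 − 0.344)/0.012109 = -0.008717/0.012109 = -0.7199.
p-value = P(Z < -0.720) ≈ 0.2358. With α = 0.05, fail to reject H₀.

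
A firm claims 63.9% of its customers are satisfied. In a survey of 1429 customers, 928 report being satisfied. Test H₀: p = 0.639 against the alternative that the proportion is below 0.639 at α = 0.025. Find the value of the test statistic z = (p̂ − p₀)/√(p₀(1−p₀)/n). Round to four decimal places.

p̂ = 928/1429 = 0.649405.
Under H₀, SE = √(0.639·0.361/1429) = √(0.000161427) = 0.012705.
z = (0.649405 − 0.639)/0.012705 = 0.010405/0.012705 = 0.8190.
p-value = P(Z < 0.819) ≈ 0.7936, so at α = 0.025 we fail to reject H₀.

z = 0.8190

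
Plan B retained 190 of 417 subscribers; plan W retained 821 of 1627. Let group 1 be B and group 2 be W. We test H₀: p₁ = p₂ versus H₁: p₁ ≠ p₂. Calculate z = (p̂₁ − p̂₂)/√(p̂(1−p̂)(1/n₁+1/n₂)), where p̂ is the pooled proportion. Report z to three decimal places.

p̂₁ = 190/417 = 0.45564, p̂₂ = 821/1627 = 0.50461.
Pooled p̂ = (190+821)/(417+1627) = 1011/2044 = 0.49462.
SE = √(p̂(1−p̂)(1/n₁+1/n₂)) = √(0.49462·0.50538·0.00301271) = √(0.00075309) = 0.02744.
z = (0.45564 − 0.50461)/0.02744 = -0.04897/0.02744 = -1.785.

z = -1.785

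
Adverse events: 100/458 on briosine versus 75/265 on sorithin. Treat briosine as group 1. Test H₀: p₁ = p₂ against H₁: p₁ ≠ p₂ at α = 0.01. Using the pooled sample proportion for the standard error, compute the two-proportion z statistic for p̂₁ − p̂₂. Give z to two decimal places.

p̂₁ = 100/458 = 0.21834, p̂₂ = 75/265 = 0.28302.
Pooled p̂ = (100+75)/(458+265) = 175/723 = 0.24205.
SE = √(p̂(1−p̂)(1/n₁+1/n₂)) = √(0.24205·0.75795·0.00595699) = √(0.00109287) = 0.03306.
z = (0.21834 − 0.28302)/0.03306 = -0.06468/0.03306 = -1.96.
p-value = 2·P(Z > 1.956) ≈ 0.0504. With α = 0.01, fail to reject H₀.

z = -1.96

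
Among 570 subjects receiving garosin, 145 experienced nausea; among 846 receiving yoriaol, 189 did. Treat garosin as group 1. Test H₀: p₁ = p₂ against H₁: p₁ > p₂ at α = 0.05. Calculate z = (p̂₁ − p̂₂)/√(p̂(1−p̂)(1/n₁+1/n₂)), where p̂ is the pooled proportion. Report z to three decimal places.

p̂₁ = 145/570 ≈ 0.25439, p̂₂ = 189/846 ≈ 0.22340.
Pooled p̂ = (145+189)/(570+846) = 334/1416 = 0.23588.
SE = √(p̂(1−p̂)(1/n₁+1/n₂)) = √(0.23588·0.76412·0.00293642) = √(0.000529255) = 0.02301.
z = (0.25439 − 0.22340)/0.02301 = 0.03099/0.02301 = 1.347.
p-value = P(Z > 1.347) ≈ 0.0890. With α = 0.05, fail to reject H₀.

z = 1.347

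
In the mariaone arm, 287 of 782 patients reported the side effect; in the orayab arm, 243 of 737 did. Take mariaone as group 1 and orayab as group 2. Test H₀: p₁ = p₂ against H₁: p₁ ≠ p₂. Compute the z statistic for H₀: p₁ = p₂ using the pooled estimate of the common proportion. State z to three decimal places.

p̂₁ = 287/782 ≈ 0.36701, p̂₂ = 243/737 ≈ 0.32972.
Pooled p̂ = (287+243)/(782+737) = 530/1519 = 0.34891.
SE = √(0.227173 × 0.00263562) = 0.02447.
z = (0.36701 − 0.32972)/0.02447 = 0.03729/0.02447 = 1.524.
Two-sided p-value ≈ 2·Φ(−1.524) = 0.1275.

z = 1.524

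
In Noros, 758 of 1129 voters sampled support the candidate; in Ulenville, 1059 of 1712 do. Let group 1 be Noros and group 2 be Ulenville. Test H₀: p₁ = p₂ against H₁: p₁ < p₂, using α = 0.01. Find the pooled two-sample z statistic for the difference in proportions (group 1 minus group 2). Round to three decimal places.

z = 2.869

p̂₁ = 758/1129 = 0.67139, p̂₂ = 1059/1712 = 0.61857.
Pooled p̂ = (758+1059)/(1129+1712) = 1817/2841 = 0.63956.
SE = √(0.230522 × 0.00146985) = 0.01841.
z = (0.67139 − 0.61857)/0.01841 = 0.05282/0.01841 = 2.869.
p-value = P(Z < 2.869) ≈ 0.9979. With α = 0.01, fail to reject H₀.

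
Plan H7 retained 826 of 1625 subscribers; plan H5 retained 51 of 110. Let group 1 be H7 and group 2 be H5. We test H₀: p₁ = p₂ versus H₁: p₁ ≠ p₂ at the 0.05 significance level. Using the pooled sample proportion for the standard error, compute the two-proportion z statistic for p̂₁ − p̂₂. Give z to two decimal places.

z = 0.91

p̂₁ = 826/1625 = 0.5083, p̂₂ = 51/110 = 0.4636.
Pooled p̂ = (826+51)/(1625+110) = 877/1735 = 0.5055.
SE = √(0.24997 × 0.00970629) = 0.0493.
z = (0.5083 − 0.4636)/0.0493 = 0.0447/0.0493 = 0.91.
p-value = 2·P(Z > 0.907) ≈ 0.3645, so at α = 0.05 we fail to reject H₀.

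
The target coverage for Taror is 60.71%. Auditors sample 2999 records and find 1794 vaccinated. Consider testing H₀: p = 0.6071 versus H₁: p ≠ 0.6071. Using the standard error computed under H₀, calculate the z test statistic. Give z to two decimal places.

p̂ = 1794/2999 ≈ 0.5982.
Standard error under H₀: √(0.6071×0.3929/2999) = 0.0089.
z = (0.5982 − 0.6071)/0.0089 = -0.0089/0.0089 = -1.00.

z = -1.00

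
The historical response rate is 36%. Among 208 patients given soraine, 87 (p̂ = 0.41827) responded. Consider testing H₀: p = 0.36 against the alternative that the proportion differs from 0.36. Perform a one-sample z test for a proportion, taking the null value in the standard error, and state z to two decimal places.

z = 1.75

p̂ = 87/208 = 0.4183.
SE = √(p₀(1−p₀)/n) = √(0.2304/208) = 0.0333.
z = (0.4183 − 0.36)/0.0333 = 0.0583/0.0333 = 1.75.
p-value = 2·P(Z > 1.751) ≈ 0.0800.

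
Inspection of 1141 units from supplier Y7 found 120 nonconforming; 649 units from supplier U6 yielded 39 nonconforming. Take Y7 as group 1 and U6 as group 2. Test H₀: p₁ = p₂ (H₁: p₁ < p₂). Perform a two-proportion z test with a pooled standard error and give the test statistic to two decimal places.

p̂₁ = 120/1141 = 0.1052, p̂₂ = 39/649 = 0.0601.
Pooled p̂ = (120+39)/(1141+649) = 159/1790 = 0.0888.
SE = √(p̂(1−p̂)(1/n₁+1/n₂)) = √(0.0888·0.9112·0.00241726) = √(0.000195645) = 0.0140.
z = (0.1052 − 0.0601)/0.0140 = 0.0451/0.0140 = 3.22.
p-value = P(Z < 3.223) ≈ 0.9994.

z = 3.22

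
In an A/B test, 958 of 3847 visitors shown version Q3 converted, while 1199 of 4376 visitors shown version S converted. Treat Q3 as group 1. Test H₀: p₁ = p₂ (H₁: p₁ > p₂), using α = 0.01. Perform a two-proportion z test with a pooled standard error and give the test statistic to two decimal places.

z = -2.57

p̂₁ = 958/3847 = 0.24903, p̂₂ = 1199/4376 = 0.27399.
Pooled p̂ = (958+1199)/(3847+4376) = 2157/8223 = 0.26231.
SE = √(0.193505 × 0.000488462) = 0.00972.
z = (0.24903 − 0.27399)/0.00972 = -0.02496/0.00972 = -2.57.
p-value = P(Z > -2.568) ≈ 0.9949. With α = 0.01, fail to reject H₀.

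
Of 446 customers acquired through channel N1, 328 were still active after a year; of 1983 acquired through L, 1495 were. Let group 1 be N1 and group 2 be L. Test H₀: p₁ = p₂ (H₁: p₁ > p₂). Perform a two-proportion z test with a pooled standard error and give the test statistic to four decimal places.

z = -0.8150

p̂₁ = 328/446 ≈ 0.735426, p̂₂ = 1495/1983 ≈ 0.753908.
Pooled p̂ = (328+1495)/(446+1983) = 1823/2429 = 0.750515.
SE = √(p̂(1−p̂)(1/n₁+1/n₂)) = √(0.750515·0.249485·0.00274644) = √(0.00051425) = 0.022677.
z = (0.735426 − 0.753908)/0.022677 = -0.018482/0.022677 = -0.8150.
p-value = P(Z > -0.815) ≈ 0.7925.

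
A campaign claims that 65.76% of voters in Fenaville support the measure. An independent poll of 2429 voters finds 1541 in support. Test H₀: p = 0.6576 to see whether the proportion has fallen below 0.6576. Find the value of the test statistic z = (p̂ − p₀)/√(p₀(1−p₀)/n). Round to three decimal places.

p̂ = 1541/2429 = 0.634417.
Under H₀, SE = √(0.6576·0.3424/2429) = √(9.26975e-05) = 0.009628.
z = (0.634417 − 0.6576)/0.009628 = -0.023183/0.009628 = -2.408.
p-value = P(Z < -2.408) ≈ 0.0080.

z = -2.408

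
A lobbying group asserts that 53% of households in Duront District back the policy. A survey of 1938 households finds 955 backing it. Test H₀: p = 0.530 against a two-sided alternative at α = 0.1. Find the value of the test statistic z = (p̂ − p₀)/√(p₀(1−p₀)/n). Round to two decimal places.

p̂ = 955/1938 = 0.49278.
Standard error under H₀: √(0.53×0.47/1938) = 0.01134.
z = (0.49278 − 0.53)/0.01134 = -0.03722/0.01134 = -3.28.
Two-sided p-value ≈ 2·Φ(−3.283) = 0.0010; since p < α = 0.1, reject H₀.

z = -3.28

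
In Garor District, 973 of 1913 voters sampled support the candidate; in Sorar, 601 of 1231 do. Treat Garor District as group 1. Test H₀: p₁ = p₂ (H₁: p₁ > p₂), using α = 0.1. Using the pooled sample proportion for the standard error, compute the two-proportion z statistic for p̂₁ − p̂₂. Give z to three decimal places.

z = 1.117

p̂₁ = 973/1913 ≈ 0.50863, p̂₂ = 601/1231 ≈ 0.48822.
Pooled p̂ = (973+601)/(1913+1231) = 1574/3144 = 0.50064.
SE = √(0.25 × 0.00133509) = 0.01827.
z = (0.50863 − 0.48822)/0.01827 = 0.02041/0.01827 = 1.117.
p-value = P(Z > 1.117) ≈ 0.1320; since p > α = 0.1, fail to reject H₀.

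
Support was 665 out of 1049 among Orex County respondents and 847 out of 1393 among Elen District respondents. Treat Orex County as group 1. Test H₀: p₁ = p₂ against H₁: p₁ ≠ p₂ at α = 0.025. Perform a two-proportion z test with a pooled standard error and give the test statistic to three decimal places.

z = 1.305

p̂₁ = 665/1049 = 0.63394, p̂₂ = 847/1393 = 0.60804.
Pooled p̂ = (665+847)/(1049+1393) = 1512/2442 = 0.61916.
SE = √(0.2358 × 0.00167116) = 0.01985.
z = (0.63394 − 0.60804)/0.01985 = 0.02590/0.01985 = 1.305.
Two-sided p-value ≈ 2·Φ(−1.305) = 0.1920. With α = 0.025, fail to reject H₀.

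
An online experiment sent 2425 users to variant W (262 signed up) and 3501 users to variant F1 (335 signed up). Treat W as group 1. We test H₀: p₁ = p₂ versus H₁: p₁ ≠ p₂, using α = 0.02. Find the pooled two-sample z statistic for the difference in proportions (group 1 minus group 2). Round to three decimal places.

z = 1.554

p̂₁ = 262/2425 ≈ 0.108041, p̂₂ = 335/3501 ≈ 0.095687.
Pooled p̂ = (262+335)/(2425+3501) = 597/5926 = 0.100742.
SE = √(p̂(1−p̂)(1/n₁+1/n₂)) = √(0.100742·0.899258·0.000698004) = √(6.32346e-05) = 0.007952.
z = (0.108041 − 0.095687)/0.007952 = 0.012354/0.007952 = 1.554.
p-value = 2·P(Z > 1.554) ≈ 0.1203. With α = 0.02, fail to reject H₀.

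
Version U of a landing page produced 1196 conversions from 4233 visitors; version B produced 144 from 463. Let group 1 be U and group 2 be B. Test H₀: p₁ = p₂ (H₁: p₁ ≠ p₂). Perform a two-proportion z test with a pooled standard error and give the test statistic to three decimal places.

z = -1.288

p̂₁ = 1196/4233 ≈ 0.282542, p̂₂ = 144/463 ≈ 0.311015.
Pooled p̂ = (1196+144)/(4233+463) = 1340/4696 = 0.285349.
SE = √(p̂(1−p̂)(1/n₁+1/n₂)) = √(0.285349·0.714651·0.00239607) = √(0.000488618) = 0.022105.
z = (0.282542 − 0.311015)/0.022105 = -0.028473/0.022105 = -1.288.
p-value = 2·P(Z > 1.288) ≈ 0.1977.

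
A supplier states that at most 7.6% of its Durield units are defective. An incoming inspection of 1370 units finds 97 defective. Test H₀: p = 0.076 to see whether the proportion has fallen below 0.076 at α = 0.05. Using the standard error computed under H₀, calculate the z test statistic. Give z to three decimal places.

z = -0.726

p̂ = 97/1370 ≈ 0.07080.
Standard error under H₀: √(0.076×0.924/1370) = 0.00716.
z = (0.07080 − 0.076)/0.00716 = -0.00520/0.00716 = -0.726.
p-value = P(Z < -0.726) ≈ 0.2339. With α = 0.05, fail to reject H₀.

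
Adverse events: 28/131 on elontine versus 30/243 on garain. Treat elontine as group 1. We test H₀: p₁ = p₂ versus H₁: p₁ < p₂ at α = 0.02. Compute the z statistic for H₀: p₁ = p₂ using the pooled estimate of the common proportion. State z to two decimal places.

z = 2.30

p̂₁ = 28/131 = 0.2137, p̂₂ = 30/243 = 0.1235.
Pooled p̂ = (28+30)/(131+243) = 58/374 = 0.1551.
SE = √(0.13103 × 0.0117488) = 0.0392.
z = (0.2137 − 0.1235)/0.0392 = 0.0902/0.0392 = 2.30.
p-value = P(Z < 2.301) ≈ 0.9893; since p > α = 0.02, fail to reject H₀.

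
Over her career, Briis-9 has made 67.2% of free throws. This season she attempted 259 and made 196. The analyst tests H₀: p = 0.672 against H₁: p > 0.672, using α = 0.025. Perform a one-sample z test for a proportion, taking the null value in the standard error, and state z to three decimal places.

z = 2.905

p̂ = 196/259 ≈ 0.756757.
Under H₀, SE = √(0.672·0.328/259) = √(0.000851027) = 0.029172.
z = (0.756757 − 0.672)/0.029172 = 0.084757/0.029172 = 2.905.
p-value = P(Z > 2.905) ≈ 0.0018; since p < α = 0.025, reject H₀.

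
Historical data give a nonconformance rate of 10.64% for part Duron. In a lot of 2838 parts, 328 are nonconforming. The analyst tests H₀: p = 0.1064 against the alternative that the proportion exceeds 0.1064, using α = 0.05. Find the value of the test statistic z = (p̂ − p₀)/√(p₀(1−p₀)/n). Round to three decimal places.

z = 1.585

p̂ = 328/2838 = 0.115574.
Standard error under H₀: √(0.1064×0.8936/2838) = 0.005788.
z = (0.115574 − 0.1064)/0.005788 = 0.009174/0.005788 = 1.585.
p-value = P(Z > 1.585) ≈ 0.0565; since p > α = 0.05, fail to reject H₀.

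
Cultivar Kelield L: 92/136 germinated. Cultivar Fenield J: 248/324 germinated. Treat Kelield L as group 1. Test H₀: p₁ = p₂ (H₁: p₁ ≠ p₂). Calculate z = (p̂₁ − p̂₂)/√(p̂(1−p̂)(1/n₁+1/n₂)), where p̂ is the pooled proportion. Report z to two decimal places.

p̂₁ = 92/136 = 0.6765, p̂₂ = 248/324 = 0.7654.
Pooled p̂ = (92+248)/(136+324) = 340/460 = 0.7391.
SE = √(p̂(1−p̂)(1/n₁+1/n₂)) = √(0.7391·0.2609·0.0104394) = √(0.00201288) = 0.0449.
z = (0.6765 − 0.7654)/0.0449 = -0.0889/0.0449 = -1.98.
Two-sided p-value ≈ 2·Φ(−1.983) = 0.0474.

z = -1.98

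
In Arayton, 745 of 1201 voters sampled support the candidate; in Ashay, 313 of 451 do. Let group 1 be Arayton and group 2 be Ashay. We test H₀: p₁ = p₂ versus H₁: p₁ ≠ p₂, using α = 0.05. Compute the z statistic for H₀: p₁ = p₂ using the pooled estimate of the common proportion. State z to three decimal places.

z = -2.781

p̂₁ = 745/1201 ≈ 0.62032, p̂₂ = 313/451 ≈ 0.69401.
Pooled p̂ = (745+313)/(1201+451) = 1058/1652 = 0.64044.
SE = √(0.230278 × 0.00304993) = 0.02650.
z = (0.62032 − 0.69401)/0.02650 = -0.07369/0.02650 = -2.781.
p-value = 2·P(Z > 2.781) ≈ 0.0054. With α = 0.05, reject H₀.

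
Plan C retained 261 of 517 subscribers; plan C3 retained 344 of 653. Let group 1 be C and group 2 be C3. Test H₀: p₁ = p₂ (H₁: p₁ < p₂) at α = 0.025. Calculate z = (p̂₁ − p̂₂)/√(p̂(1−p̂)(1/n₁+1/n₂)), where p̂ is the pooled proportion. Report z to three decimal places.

p̂₁ = 261/517 = 0.504836, p̂₂ = 344/653 = 0.526799.
Pooled p̂ = (261+344)/(517+653) = 605/1170 = 0.517094.
SE = √(p̂(1−p̂)(1/n₁+1/n₂)) = √(0.517094·0.482906·0.00346563) = √(0.000865395) = 0.029418.
z = (0.504836 − 0.526799)/0.029418 = -0.021963/0.029418 = -0.747.
p-value = P(Z < -0.747) ≈ 0.2276; since p > α = 0.025, fail to reject H₀.

z = -0.747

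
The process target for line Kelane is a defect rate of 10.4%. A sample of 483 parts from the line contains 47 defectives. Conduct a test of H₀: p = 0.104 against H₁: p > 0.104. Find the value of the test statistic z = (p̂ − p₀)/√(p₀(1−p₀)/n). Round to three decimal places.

z = -0.482

p̂ = 47/483 = 0.09731.
SE = √(p₀(1−p₀)/n) = √(0.093184/483) = 0.01389.
z = (0.09731 − 0.104)/0.01389 = -0.00669/0.01389 = -0.482.
p-value = P(Z > -0.482) ≈ 0.6850.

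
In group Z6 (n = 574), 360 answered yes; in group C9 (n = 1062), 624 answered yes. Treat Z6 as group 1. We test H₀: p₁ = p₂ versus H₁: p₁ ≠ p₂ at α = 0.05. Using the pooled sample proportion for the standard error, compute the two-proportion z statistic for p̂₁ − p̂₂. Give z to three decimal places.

z = 1.562

p̂₁ = 360/574 ≈ 0.62718, p̂₂ = 624/1062 ≈ 0.58757.
Pooled p̂ = (360+624)/(574+1062) = 984/1636 = 0.60147.
SE = √(0.239704 × 0.00268378) = 0.02536.
z = (0.62718 − 0.58757)/0.02536 = 0.03961/0.02536 = 1.562.
Two-sided p-value ≈ 2·Φ(−1.562) = 0.1184. With α = 0.05, fail to reject H₀.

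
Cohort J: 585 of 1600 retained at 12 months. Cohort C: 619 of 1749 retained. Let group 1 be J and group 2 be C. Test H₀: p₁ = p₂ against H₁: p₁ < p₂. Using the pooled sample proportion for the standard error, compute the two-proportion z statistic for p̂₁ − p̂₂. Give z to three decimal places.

p̂₁ = 585/1600 ≈ 0.36562, p̂₂ = 619/1749 ≈ 0.35392.
Pooled p̂ = (585+619)/(1600+1749) = 1204/3349 = 0.35951.
SE = √(0.230263 × 0.00119676) = 0.01660.
z = (0.36562 − 0.35392)/0.01660 = 0.01170/0.01660 = 0.705.

z = 0.705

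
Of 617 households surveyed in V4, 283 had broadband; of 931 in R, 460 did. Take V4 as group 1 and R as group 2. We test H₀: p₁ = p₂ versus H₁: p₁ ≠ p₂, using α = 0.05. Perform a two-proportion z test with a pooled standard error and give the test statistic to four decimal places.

z = -1.3658

p̂₁ = 283/617 = 0.458671, p̂₂ = 460/931 = 0.494092.
Pooled p̂ = (283+460)/(617+931) = 743/1548 = 0.479974.
SE = √(0.249599 × 0.00269486) = 0.025935.
z = (0.458671 − 0.494092)/0.025935 = -0.035421/0.025935 = -1.3658.
Two-sided p-value ≈ 2·Φ(−1.366) = 0.1720, so at α = 0.05 we fail to reject H₀.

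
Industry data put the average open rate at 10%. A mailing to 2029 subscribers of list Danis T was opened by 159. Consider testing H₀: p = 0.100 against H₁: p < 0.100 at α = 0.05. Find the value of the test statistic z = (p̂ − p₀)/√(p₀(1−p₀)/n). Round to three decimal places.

z = -3.249

p̂ = 159/2029 ≈ 0.07836.
Standard error under H₀: √(0.1×0.9/2029) = 0.00666.
z = (0.07836 − 0.1)/0.00666 = -0.02164/0.00666 = -3.249.
p-value = P(Z < -3.249) ≈ 0.0006, so at α = 0.05 we reject H₀.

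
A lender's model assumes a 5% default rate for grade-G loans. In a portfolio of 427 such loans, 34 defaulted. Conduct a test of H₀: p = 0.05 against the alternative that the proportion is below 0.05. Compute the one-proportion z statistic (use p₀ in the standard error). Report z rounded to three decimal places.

z = 2.809

p̂ = 34/427 ≈ 0.07963.
SE = √(p₀(1−p₀)/n) = √(0.0475/427) = 0.01055.
z = (0.07963 − 0.05)/0.01055 = 0.02963/0.01055 = 2.809.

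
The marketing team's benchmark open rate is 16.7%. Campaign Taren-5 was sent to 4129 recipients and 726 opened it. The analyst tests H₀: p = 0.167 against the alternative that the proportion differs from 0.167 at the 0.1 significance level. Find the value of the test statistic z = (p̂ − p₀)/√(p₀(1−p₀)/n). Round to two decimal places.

p̂ = 726/4129 = 0.1758.
Under H₀, SE = √(0.167·0.833/4129) = √(3.36912e-05) = 0.0058.
z = (0.1758 − 0.167)/0.0058 = 0.0088/0.0058 = 1.52.
Two-sided p-value ≈ 2·Φ(−1.521) = 0.1282; since p > α = 0.1, fail to reject H₀.

z = 1.52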